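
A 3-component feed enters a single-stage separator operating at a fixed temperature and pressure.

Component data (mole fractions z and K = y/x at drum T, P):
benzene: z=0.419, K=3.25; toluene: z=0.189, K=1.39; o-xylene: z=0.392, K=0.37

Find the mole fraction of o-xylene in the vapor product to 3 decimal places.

Rachford–Rice: g(ψ) = Σ zᵢ(Kᵢ−1)/(1+ψ(Kᵢ−1)) = 0.
Check two-phase: ΣzᵢKᵢ = 1.770 > 1 and Σzᵢ/Kᵢ = 1.324 > 1, so g(0) = 0.769 > 0 and g(1) = -0.324 < 0.
Iterate (Newton) starting at ψ = 0.51:
  ψ = 0.510: g = 0.1366, g' = -0.818 → ψ = 0.677
  ψ = 0.677: g = 0.0013, g' = -0.824 → ψ = 0.679
Converged at ψ = 0.679.
Compositions from xᵢ = zᵢ/(1+ψ(Kᵢ−1)), yᵢ = Kᵢxᵢ:
  benzene: x = 0.166, y = 0.539
  toluene: x = 0.149, y = 0.208
  o-xylene: x = 0.685, y = 0.253

y_o-xylene = 0.253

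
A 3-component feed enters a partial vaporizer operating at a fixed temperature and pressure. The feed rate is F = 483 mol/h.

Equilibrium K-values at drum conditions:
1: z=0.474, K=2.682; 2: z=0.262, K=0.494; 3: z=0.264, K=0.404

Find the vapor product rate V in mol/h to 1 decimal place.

V = 263.1 mol/h

Rachford–Rice: g(ψ) = Σ zᵢ(Kᵢ−1)/(1+ψ(Kᵢ−1)) = 0.
g(0) = ΣzᵢKᵢ − 1 = 0.507 and g(1) = 1 − Σzᵢ/Kᵢ = -0.361, so a root lies in (0, 1).
Newton–Raphson from ψ = 0.44:
  ψ = 0.440: g = 0.0744, g' = -0.726 → ψ = 0.542
  ψ = 0.542: g = 0.0017, g' = -0.699 → ψ = 0.545
Converged at ψ = 0.545.
Then V = ψ·F = 0.5448·483 = 263.1 mol/h and L = F − V = 219.9 mol/h.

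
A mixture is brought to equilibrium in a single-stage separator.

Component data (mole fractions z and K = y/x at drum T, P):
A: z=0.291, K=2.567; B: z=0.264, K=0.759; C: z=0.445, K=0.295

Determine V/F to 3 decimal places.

V/F = 0.090

Rachford–Rice: g(V/F) = Σ zᵢ(Kᵢ−1)/(1+V/F(Kᵢ−1)) = 0.
Check two-phase: ΣzᵢKᵢ = 1.079 > 1 and Σzᵢ/Kᵢ = 1.970 > 1, so g(0) = 0.079 > 0 and g(1) = -0.970 < 0.
Iterate (Newton) starting at V/F = 0.48:
  V/F = 0.480: g = -0.2859, g' = -0.758 → V/F = 0.103
  V/F = 0.103: g = -0.0106, g' = -0.803 → V/F = 0.089
  V/F = 0.089: g = 0.0001, g' = -0.818 → V/F = 0.090
Converged at V/F = 0.090.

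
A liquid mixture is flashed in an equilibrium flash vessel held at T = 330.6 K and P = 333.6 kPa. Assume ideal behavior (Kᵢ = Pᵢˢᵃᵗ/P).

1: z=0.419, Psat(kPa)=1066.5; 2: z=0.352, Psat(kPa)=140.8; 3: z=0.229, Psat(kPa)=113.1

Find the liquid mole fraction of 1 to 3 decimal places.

x_1 = 0.218

Raoult's law: Kᵢ = Pᵢˢᵃᵗ/P = Pᵢˢᵃᵗ/333.6.
  K_1 = 1066.5/333.6 = 3.19694, K_2 = 140.8/333.6 = 0.42206, K_3 = 113.1/333.6 = 0.33903
Newton iteration, ψ⁰ = 0.5:
  ψ = 0.500: g = -0.0735, g' = -0.915 → ψ = 0.420
  ψ = 0.420: g = 0.0009, g' = -0.944 → ψ = 0.421
Converged at ψ = 0.421.
Compositions from xᵢ = zᵢ/(1+ψ(Kᵢ−1)), yᵢ = Kᵢxᵢ:
  1: x = 0.218, y = 0.696
  2: x = 0.465, y = 0.196
  3: x = 0.317, y = 0.108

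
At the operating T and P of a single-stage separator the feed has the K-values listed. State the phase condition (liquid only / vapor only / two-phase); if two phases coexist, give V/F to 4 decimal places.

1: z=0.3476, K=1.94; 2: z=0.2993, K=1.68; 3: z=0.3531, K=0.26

ΣzᵢKᵢ = 1.2690; Σzᵢ/Kᵢ = 1.7154.
Both exceed 1, so a two-phase solution exists.
Let ψ = V/F and solve Σ zᵢ(Kᵢ−1)/(1+ψ(Kᵢ−1)) = 0.
Newton–Raphson from ψ = 0.5:
  ψ = 0.5000: g = -0.04059, g' = -0.7064 → ψ = 0.4425
  ψ = 0.4425: g = -0.00133, g' = -0.6625 → ψ = 0.4405
Converged at ψ = 0.4405.

two-phase, V/F = 0.4405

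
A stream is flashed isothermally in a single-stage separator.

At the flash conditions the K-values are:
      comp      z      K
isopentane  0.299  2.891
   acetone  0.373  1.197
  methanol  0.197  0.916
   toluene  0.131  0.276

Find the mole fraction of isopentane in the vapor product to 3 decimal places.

y_isopentane = 0.326

Material balance + equilibrium reduce to Σ zᵢ(Kᵢ−1)/(1+V/F(Kᵢ−1)) = 0.
Check two-phase: ΣzᵢKᵢ = 1.527 > 1 and Σzᵢ/Kᵢ = 1.105 > 1, so g(0) = 0.527 > 0 and g(1) = -0.105 < 0.
Iterate (Newton) starting at V/F = 0.5:
  V/F = 0.500: g = 0.1916, g' = -0.465 → V/F = 0.912
  V/F = 0.912: g = -0.0275, g' = -0.752 → V/F = 0.876
  V/F = 0.876: g = -0.0014, g' = -0.676 → V/F = 0.874
Converged at V/F = 0.874.
Compositions from xᵢ = zᵢ/(1+V/F(Kᵢ−1)), yᵢ = Kᵢxᵢ:
  isopentane: x = 0.113, y = 0.326
  acetone: x = 0.318, y = 0.381
  methanol: x = 0.213, y = 0.195
  toluene: x = 0.356, y = 0.098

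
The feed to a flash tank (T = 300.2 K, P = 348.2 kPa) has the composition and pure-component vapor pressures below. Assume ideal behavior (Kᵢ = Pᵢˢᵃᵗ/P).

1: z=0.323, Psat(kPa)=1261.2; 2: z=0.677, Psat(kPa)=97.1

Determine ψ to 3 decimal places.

Raoult's law: Kᵢ = Pᵢˢᵃᵗ/P = Pᵢˢᵃᵗ/348.2.
  K_1 = 1261.2/348.2 = 3.62206, K_2 = 97.1/348.2 = 0.27886
Material balance + equilibrium reduce to Σ zᵢ(Kᵢ−1)/(1+ψ(Kᵢ−1)) = 0.
Feasibility: ΣzᵢKᵢ = 1.359, Σzᵢ/Kᵢ = 2.517 — both > 1, two phases present.
Newton–Raphson from ψ = 0.46:
  ψ = 0.460: g = -0.3467, g' = -1.245 → ψ = 0.181
  ψ = 0.181: g = 0.0121, g' = -1.486 → ψ = 0.190
Converged at ψ = 0.190.

ψ = 0.190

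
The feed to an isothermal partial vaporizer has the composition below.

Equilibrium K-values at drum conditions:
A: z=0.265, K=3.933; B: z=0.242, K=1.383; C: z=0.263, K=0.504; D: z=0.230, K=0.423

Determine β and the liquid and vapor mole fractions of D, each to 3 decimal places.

β = 0.550, x_D = 0.337, y_D = 0.143

Rachford–Rice: g(β) = Σ zᵢ(Kᵢ−1)/(1+β(Kᵢ−1)) = 0.
g(0) = ΣzᵢKᵢ − 1 = 0.607 and g(1) = 1 − Σzᵢ/Kᵢ = -0.308, so a root lies in (0, 1).
Iterate (Newton) starting at β = 0.5:
  β = 0.500: g = 0.0329, g' = -0.665 → β = 0.549
  β = 0.549: g = 0.0005, g' = -0.645 → β = 0.550
Converged at β = 0.550.
Compositions from xᵢ = zᵢ/(1+β(Kᵢ−1)), yᵢ = Kᵢxᵢ:
  A: x = 0.101, y = 0.399
  B: x = 0.200, y = 0.276
  C: x = 0.362, y = 0.182
  D: x = 0.337, y = 0.143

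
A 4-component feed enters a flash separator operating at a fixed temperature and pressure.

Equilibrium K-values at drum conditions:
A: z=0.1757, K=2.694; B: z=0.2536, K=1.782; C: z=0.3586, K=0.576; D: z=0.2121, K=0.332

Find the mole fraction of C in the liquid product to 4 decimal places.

Rachford–Rice: g(V/F) = Σ zᵢ(Kᵢ−1)/(1+V/F(Kᵢ−1)) = 0.
Feasibility: ΣzᵢKᵢ = 1.2022, Σzᵢ/Kᵢ = 1.4690 — both > 1, two phases present.
Newton–Raphson from V/F = 0.5:
  V/F = 0.5000: g = -0.10197, g' = -0.5451 → V/F = 0.3129
  V/F = 0.3129: g = -0.00059, g' = -0.5524 → V/F = 0.3119
Converged at V/F = 0.3119.
Compositions from xᵢ = zᵢ/(1+V/F(Kᵢ−1)), yᵢ = Kᵢxᵢ:
  A: x = 0.1150, y = 0.3097
  B: x = 0.2039, y = 0.3633
  C: x = 0.4132, y = 0.2380
  D: x = 0.2679, y = 0.0889

x_C = 0.4132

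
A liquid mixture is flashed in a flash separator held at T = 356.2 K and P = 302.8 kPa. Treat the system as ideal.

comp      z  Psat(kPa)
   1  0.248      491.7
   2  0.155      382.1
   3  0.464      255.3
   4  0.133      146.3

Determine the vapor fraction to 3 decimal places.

Raoult's law: Kᵢ = Pᵢˢᵃᵗ/P = Pᵢˢᵃᵗ/302.8.
  K_1 = 491.7/302.8 = 1.62384, K_2 = 382.1/302.8 = 1.26189, K_3 = 255.3/302.8 = 0.84313, K_4 = 146.3/302.8 = 0.48316
Let ψ = V/F and solve Σ zᵢ(Kᵢ−1)/(1+ψ(Kᵢ−1)) = 0.
Feasibility: ΣzᵢKᵢ = 1.054, Σzᵢ/Kᵢ = 1.101 — both > 1, two phases present.
Newton iteration, ψ⁰ = 0.65:
  ψ = 0.650: g = -0.0398, g' = -0.151 → ψ = 0.387
  ψ = 0.387: g = -0.0019, g' = -0.140 → ψ = 0.373
Converged at ψ = 0.373.

ψ = 0.373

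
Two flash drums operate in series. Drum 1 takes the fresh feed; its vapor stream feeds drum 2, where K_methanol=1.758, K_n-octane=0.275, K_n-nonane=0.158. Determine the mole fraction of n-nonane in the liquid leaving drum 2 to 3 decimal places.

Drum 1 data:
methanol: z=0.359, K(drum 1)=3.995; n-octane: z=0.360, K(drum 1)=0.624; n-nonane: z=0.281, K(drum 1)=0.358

x_n-nonane (drum 2) = 0.176

Drum 1:
Material balance + equilibrium reduce to Σ zᵢ(Kᵢ−1)/(1+ψ₁(Kᵢ−1)) = 0.
g(0) = ΣzᵢKᵢ − 1 = 0.759 and g(1) = 1 − Σzᵢ/Kᵢ = -0.452, so a root lies in (0, 1).
Newton–Raphson from ψ₁ = 0.5:
  ψ₁ = 0.500: g = -0.0019, g' = -0.845 → ψ₁ = 0.498
Converged at ψ₁ = 0.498.
Drum-1 compositions:
  methanol: x = 0.144, y = 0.576
  n-octane: x = 0.443, y = 0.276
  n-nonane: x = 0.413, y = 0.148
Drum-2 feed = drum-1 vapor: z₂ = (0.5758, 0.2764, 0.1478).
Drum 2:
Newton iteration, ψ₂⁰ = 0.4:
  ψ₂ = 0.400: g = -0.1350, g' = -0.721 → ψ₂ = 0.213
  ψ₂ = 0.213: g = -0.0128, g' = -0.604 → ψ₂ = 0.192
Converged at ψ₂ = 0.192.
  methanol: x = 0.503, y = 0.884
  n-octane: x = 0.321, y = 0.088
  n-nonane: x = 0.176, y = 0.028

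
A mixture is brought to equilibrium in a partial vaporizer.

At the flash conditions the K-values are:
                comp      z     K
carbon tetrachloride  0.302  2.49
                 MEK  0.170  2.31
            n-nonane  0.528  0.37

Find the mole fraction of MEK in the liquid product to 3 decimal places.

x_MEK = 0.114

Material balance + equilibrium reduce to Σ zᵢ(Kᵢ−1)/(1+ψ(Kᵢ−1)) = 0.
g(0) = ΣzᵢKᵢ − 1 = 0.340 and g(1) = 1 − Σzᵢ/Kᵢ = -0.622, so a root lies in (0, 1).
Newton–Raphson from ψ = 0.69:
  ψ = 0.690: g = -0.2496, g' = -0.899 → ψ = 0.412
  ψ = 0.412: g = -0.0261, g' = -0.763 → ψ = 0.378
Converged at ψ = 0.378.
Compositions from xᵢ = zᵢ/(1+ψ(Kᵢ−1)), yᵢ = Kᵢxᵢ:
  carbon tetrachloride: x = 0.193, y = 0.481
  MEK: x = 0.114, y = 0.263
  n-nonane: x = 0.693, y = 0.256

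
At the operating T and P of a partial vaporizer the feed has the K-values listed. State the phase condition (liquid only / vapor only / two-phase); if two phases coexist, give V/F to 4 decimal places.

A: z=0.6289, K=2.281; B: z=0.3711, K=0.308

ΣzᵢKᵢ = 1.5488; Σzᵢ/Kᵢ = 1.4806.
Both exceed 1, so a two-phase solution exists.
Let ψ = V/F and solve Σ zᵢ(Kᵢ−1)/(1+ψ(Kᵢ−1)) = 0.
Binary case is linear: z₁(K₁−1)(1+ψ(K₂−1)) + z₂(K₂−1)(1+ψ(K₁−1)) = 0
⇒ ψ = [z₁(K₁−1)+z₂(K₂−1)] / [−(K₁−1)(K₂−1)] = 0.54882/0.88645 = 0.6191

two-phase, V/F = 0.6191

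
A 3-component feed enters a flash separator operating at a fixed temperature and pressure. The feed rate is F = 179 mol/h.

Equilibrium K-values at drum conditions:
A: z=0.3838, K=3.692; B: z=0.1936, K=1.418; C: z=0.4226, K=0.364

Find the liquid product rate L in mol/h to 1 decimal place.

Newton iteration, ψ⁰ = 0.56:
  ψ = 0.5600: g = 0.06016, g' = -0.8769 → ψ = 0.6286
  ψ = 0.6286: g = 0.00006, g' = -0.8795 → ψ = 0.6287
Converged at ψ = 0.6287.
Then V = ψ·F = 0.6287·179 = 112.5 mol/h and L = F − V = 66.5 mol/h.

L = 66.5 mol/h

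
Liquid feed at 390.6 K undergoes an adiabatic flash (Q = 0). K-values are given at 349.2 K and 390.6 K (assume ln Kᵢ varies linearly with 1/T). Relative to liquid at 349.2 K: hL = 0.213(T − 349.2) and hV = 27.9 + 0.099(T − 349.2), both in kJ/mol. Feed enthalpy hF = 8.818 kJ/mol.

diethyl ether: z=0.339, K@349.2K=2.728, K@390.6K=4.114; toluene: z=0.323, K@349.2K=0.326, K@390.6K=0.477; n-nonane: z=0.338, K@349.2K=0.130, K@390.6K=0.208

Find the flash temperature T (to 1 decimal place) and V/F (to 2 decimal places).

T = 368.4 K, V/F = 0.18

Adiabatic flash: solve Rachford–Rice at each trial T, then check hF = ψ·hV(T) + (1−ψ)·hL(T).
  T = 349.2 K: K = (2.728, 0.326, 0.130), RR gives ψ = 0.055, H_out = 1.535 kJ/mol
  T = 390.6 K: K = (4.114, 0.477, 0.208), RR gives ψ = 0.296, H_out = 15.676 kJ/mol
  T = 369.9 K: K = (3.389, 0.399, 0.167), RR gives ψ = 0.192, H_out = 9.317 kJ/mol
  T = 359.5 K: K = (3.048, 0.361, 0.148), RR gives ψ = 0.130, H_out = 5.656 kJ/mol
  T = 364.7 K: K = (3.217, 0.380, 0.157), RR gives ψ = 0.162, H_out = 7.538 kJ/mol
  T = 367.3 K: K = (3.302, 0.389, 0.162), RR gives ψ = 0.177, H_out = 8.439 kJ/mol
  T = 368.6 K: K = (3.345, 0.394, 0.164), RR gives ψ = 0.185, H_out = 8.880 kJ/mol
Linear interpolation between T = 367.3 (H_out = 8.439) and T = 368.6 (H_out = 8.880) on hF = 8.818 gives T ≈ 368.4 K, at which ψ = 0.18.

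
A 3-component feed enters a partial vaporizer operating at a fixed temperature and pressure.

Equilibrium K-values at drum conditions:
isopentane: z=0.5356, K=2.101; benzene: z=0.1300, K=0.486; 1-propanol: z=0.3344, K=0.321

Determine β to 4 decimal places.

β = 0.4206

Let β = V/F and solve Σ zᵢ(Kᵢ−1)/(1+β(Kᵢ−1)) = 0.
g(0) = ΣzᵢKᵢ − 1 = 0.2958 and g(1) = 1 − Σzᵢ/Kᵢ = -0.5642, so a root lies in (0, 1).
Iterate (Newton) starting at β = 0.62:
  β = 0.6200: g = -0.13975, g' = -0.7632 → β = 0.4369
  β = 0.4369: g = -0.01081, g' = -0.6648 → β = 0.4206
Converged at β = 0.4206.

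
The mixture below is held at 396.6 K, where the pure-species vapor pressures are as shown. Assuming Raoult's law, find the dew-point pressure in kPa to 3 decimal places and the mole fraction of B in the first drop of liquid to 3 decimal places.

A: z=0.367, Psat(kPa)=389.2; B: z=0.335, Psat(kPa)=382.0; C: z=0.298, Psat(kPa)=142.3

At the dew point ψ → 1, so Σzᵢ/Kᵢ = 1 with Kᵢ = Pᵢˢᵃᵗ/P ⇒ 1/P = Σzᵢ/Pᵢˢᵃᵗ.
1/P = 0.367/389.2 + 0.335/382.0 + 0.298/142.3 = 0.003914 ⇒ P = 255.487 kPa
xᵢ = zᵢP/Pᵢˢᵃᵗ ⇒ x_B = 0.335·255.487/382.0 = 0.224

Pdew = 255.487 kPa, x_B = 0.224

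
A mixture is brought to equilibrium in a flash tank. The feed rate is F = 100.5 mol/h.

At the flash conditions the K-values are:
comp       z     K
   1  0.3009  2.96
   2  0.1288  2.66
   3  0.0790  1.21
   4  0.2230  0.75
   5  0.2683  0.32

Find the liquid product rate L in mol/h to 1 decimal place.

Material balance + equilibrium reduce to Σ zᵢ(Kᵢ−1)/(1+V/F(Kᵢ−1)) = 0.
Check two-phase: ΣzᵢKᵢ = 1.5820 > 1 and Σzᵢ/Kᵢ = 1.3511 > 1, so g(0) = 0.5820 > 0 and g(1) = -0.3511 < 0.
Newton–Raphson from V/F = 0.5:
  V/F = 0.5000: g = 0.08956, g' = -0.7067 → V/F = 0.6267
  V/F = 0.6267: g = 0.00005, g' = -0.7171 → V/F = 0.6268
Converged at V/F = 0.6268.
Then V = V/F·F = 0.6268·100.5 = 63.0 mol/h and L = F − V = 37.5 mol/h.

L = 37.5 mol/h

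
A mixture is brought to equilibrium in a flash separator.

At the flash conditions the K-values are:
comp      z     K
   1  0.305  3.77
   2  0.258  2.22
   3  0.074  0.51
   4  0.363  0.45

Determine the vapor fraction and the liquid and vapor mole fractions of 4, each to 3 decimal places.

ψ = 0.808, x_4 = 0.653, y_4 = 0.294

Let ψ = V/F and solve Σ zᵢ(Kᵢ−1)/(1+ψ(Kᵢ−1)) = 0.
Feasibility: ΣzᵢKᵢ = 1.924, Σzᵢ/Kᵢ = 1.149 — both > 1, two phases present.
Newton iteration, ψ⁰ = 0.39:
  ψ = 0.390: g = 0.3204, g' = -0.922 → ψ = 0.737
  ψ = 0.737: g = 0.0507, g' = -0.714 → ψ = 0.808
Converged at ψ = 0.808.
Compositions from xᵢ = zᵢ/(1+ψ(Kᵢ−1)), yᵢ = Kᵢxᵢ:
  1: x = 0.094, y = 0.355
  2: x = 0.130, y = 0.288
  3: x = 0.123, y = 0.062
  4: x = 0.653, y = 0.294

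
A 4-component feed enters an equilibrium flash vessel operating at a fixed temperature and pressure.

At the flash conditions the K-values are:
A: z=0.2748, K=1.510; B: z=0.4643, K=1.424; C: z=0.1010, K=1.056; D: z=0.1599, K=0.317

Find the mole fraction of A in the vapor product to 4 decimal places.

Rachford–Rice: g(ψ) = Σ zᵢ(Kᵢ−1)/(1+ψ(Kᵢ−1)) = 0.
g(0) = ΣzᵢKᵢ − 1 = 0.2335 and g(1) = 1 − Σzᵢ/Kᵢ = -0.1081, so a root lies in (0, 1).
Newton–Raphson from ψ = 0.5:
  ψ = 0.5000: g = 0.11375, g' = -0.2745 → ψ = 0.9144
  ψ = 0.9144: g = -0.04803, g' = -0.6059 → ψ = 0.8351
  ψ = 0.8351: g = -0.00512, g' = -0.4851 → ψ = 0.8245
  ψ = 0.8245: g = -0.00007, g' = -0.4724 → ψ = 0.8244
Converged at ψ = 0.8244.
Compositions from xᵢ = zᵢ/(1+ψ(Kᵢ−1)), yᵢ = Kᵢxᵢ:
  A: x = 0.1935, y = 0.2921
  B: x = 0.3440, y = 0.4899
  C: x = 0.0965, y = 0.1019
  D: x = 0.3660, y = 0.1160

y_A = 0.2921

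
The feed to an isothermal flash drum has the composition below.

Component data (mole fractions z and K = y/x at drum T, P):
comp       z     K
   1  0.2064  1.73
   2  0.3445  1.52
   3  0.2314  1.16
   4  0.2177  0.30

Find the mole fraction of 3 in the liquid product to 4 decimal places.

Rachford–Rice: g(ψ) = Σ zᵢ(Kᵢ−1)/(1+ψ(Kᵢ−1)) = 0.
Feasibility: ΣzᵢKᵢ = 1.2144, Σzᵢ/Kᵢ = 1.2711 — both > 1, two phases present.
Newton–Raphson from ψ = 0.5:
  ψ = 0.5000: g = 0.05239, g' = -0.3753 → ψ = 0.6396
  ψ = 0.6396: g = -0.00520, g' = -0.4582 → ψ = 0.6283
  ψ = 0.6283: g = -0.00005, g' = -0.4494 → ψ = 0.6281
Converged at ψ = 0.6281.
Compositions from xᵢ = zᵢ/(1+ψ(Kᵢ−1)), yᵢ = Kᵢxᵢ:
  1: x = 0.1415, y = 0.2448
  2: x = 0.2597, y = 0.3947
  3: x = 0.2103, y = 0.2439
  4: x = 0.3885, y = 0.1166

x_3 = 0.2103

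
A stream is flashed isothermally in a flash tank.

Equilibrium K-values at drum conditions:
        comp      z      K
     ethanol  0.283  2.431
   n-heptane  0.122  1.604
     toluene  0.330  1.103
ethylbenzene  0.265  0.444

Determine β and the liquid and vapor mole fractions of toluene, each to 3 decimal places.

Newton iteration, β⁰ = 0.5:
  β = 0.500: g = 0.1209, g' = -0.383 → β = 0.815
  β = 0.815: g = -0.0019, g' = -0.421 → β = 0.811
Converged at β = 0.811.
Compositions from xᵢ = zᵢ/(1+β(Kᵢ−1)), yᵢ = Kᵢxᵢ:
  ethanol: x = 0.131, y = 0.318
  n-heptane: x = 0.082, y = 0.131
  toluene: x = 0.305, y = 0.336
  ethylbenzene: x = 0.483, y = 0.214

β = 0.811, x_toluene = 0.305, y_toluene = 0.336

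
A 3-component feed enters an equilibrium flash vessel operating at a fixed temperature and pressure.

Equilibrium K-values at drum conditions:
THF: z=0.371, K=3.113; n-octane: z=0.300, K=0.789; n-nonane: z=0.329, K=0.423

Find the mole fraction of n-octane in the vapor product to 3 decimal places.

Newton–Raphson from ψ = 0.61:
  ψ = 0.610: g = -0.0231, g' = -0.595 → ψ = 0.571
Converged at ψ = 0.571.
Compositions from xᵢ = zᵢ/(1+ψ(Kᵢ−1)), yᵢ = Kᵢxᵢ:
  THF: x = 0.168, y = 0.523
  n-octane: x = 0.341, y = 0.269
  n-nonane: x = 0.491, y = 0.208

y_n-octane = 0.269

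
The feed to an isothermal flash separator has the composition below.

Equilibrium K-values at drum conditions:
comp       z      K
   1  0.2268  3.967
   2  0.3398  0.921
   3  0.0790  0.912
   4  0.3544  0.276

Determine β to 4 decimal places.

β = 0.2926

Let β = V/F and solve Σ zᵢ(Kᵢ−1)/(1+β(Kᵢ−1)) = 0.
Check two-phase: ΣzᵢKᵢ = 1.3825 > 1 and Σzᵢ/Kᵢ = 1.7968 > 1, so g(0) = 0.3825 > 0 and g(1) = -0.7968 < 0.
Newton iteration, β⁰ = 0.5:
  β = 0.5000: g = -0.16644, g' = -0.7831 → β = 0.2875
  β = 0.2875: g = 0.00456, g' = -0.8807 → β = 0.2926
Converged at β = 0.2926.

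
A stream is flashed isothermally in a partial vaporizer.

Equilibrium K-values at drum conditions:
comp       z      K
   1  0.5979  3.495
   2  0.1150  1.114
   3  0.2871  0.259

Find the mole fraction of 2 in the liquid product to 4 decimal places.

x_2 = 0.1055

Let β = V/F and solve Σ zᵢ(Kᵢ−1)/(1+β(Kᵢ−1)) = 0.
Check two-phase: ΣzᵢKᵢ = 2.2921 > 1 and Σzᵢ/Kᵢ = 1.3828 > 1, so g(0) = 1.2921 > 0 and g(1) = -0.3828 < 0.
Newton iteration, β⁰ = 0.5:
  β = 0.5000: g = 0.33819, g' = -1.1360 → β = 0.7977
  β = 0.7977: g = -0.00939, g' = -1.3603 → β = 0.7908
Converged at β = 0.7908.
Compositions from xᵢ = zᵢ/(1+β(Kᵢ−1)), yᵢ = Kᵢxᵢ:
  1: x = 0.2011, y = 0.7029
  2: x = 0.1055, y = 0.1175
  3: x = 0.6934, y = 0.1796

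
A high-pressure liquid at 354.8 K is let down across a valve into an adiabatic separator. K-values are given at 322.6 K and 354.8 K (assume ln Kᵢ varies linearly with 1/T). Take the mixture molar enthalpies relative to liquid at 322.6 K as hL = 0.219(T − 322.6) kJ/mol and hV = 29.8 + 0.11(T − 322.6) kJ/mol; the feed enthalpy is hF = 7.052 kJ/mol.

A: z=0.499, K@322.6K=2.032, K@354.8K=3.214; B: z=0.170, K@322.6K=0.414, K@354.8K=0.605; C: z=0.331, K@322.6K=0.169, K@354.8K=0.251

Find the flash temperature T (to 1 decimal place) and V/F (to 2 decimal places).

T = 325.1 K, V/F = 0.22

Adiabatic flash: solve Rachford–Rice at each trial T, then check hF = ψ·hV(T) + (1−ψ)·hL(T).
  T = 322.6 K: K = (2.032, 0.414, 0.169), RR gives ψ = 0.179, H_out = 5.344 kJ/mol
  T = 354.8 K: K = (3.214, 0.605, 0.251), RR gives ψ = 0.541, H_out = 21.286 kJ/mol
  T = 338.7 K: K = (2.584, 0.505, 0.208), RR gives ψ = 0.395, H_out = 14.602 kJ/mol
  T = 330.6 K: K = (2.296, 0.458, 0.188), RR gives ψ = 0.300, H_out = 10.439 kJ/mol
  T = 326.6 K: K = (2.162, 0.436, 0.178), RR gives ψ = 0.244, H_out = 8.049 kJ/mol
  T = 324.6 K: K = (2.096, 0.425, 0.174), RR gives ψ = 0.213, H_out = 6.741 kJ/mol
Linear interpolation between T = 324.6 (H_out = 6.741) and T = 326.6 (H_out = 8.049) on hF = 7.052 gives T ≈ 325.1 K, at which ψ = 0.22.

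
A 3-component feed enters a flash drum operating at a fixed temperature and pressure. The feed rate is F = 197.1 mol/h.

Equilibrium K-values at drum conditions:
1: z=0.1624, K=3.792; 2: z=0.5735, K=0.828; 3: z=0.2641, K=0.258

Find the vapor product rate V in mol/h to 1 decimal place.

Newton–Raphson from ψ = 0.56:
  ψ = 0.5600: g = -0.26756, g' = -0.6390 → ψ = 0.1413
  ψ = 0.1413: g = 0.00512, g' = -0.8502 → ψ = 0.1473
  ψ = 0.1473: g = 0.00004, g' = -0.8367 → ψ = 0.1474
Converged at ψ = 0.1474.
Then V = ψ·F = 0.1474·197.1 = 29.1 mol/h and L = F − V = 168.0 mol/h.

V = 29.1 mol/h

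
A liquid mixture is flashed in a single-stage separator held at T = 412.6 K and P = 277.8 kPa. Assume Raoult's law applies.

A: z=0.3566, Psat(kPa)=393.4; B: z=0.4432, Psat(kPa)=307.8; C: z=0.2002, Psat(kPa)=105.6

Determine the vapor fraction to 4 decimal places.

ψ = 0.4425

Raoult's law: Kᵢ = Pᵢˢᵃᵗ/P = Pᵢˢᵃᵗ/277.8.
  K_A = 393.4/277.8 = 1.416127, K_B = 307.8/277.8 = 1.107991, K_C = 105.6/277.8 = 0.380130
Let ψ = V/F and solve Σ zᵢ(Kᵢ−1)/(1+ψ(Kᵢ−1)) = 0.
g(0) = ΣzᵢKᵢ − 1 = 0.0722 and g(1) = 1 − Σzᵢ/Kᵢ = -0.1785, so a root lies in (0, 1).
Newton iteration, ψ⁰ = 0.5:
  ψ = 0.5000: g = -0.01159, g' = -0.2085 → ψ = 0.4444
  ψ = 0.4444: g = -0.00038, g' = -0.1952 → ψ = 0.4425
Converged at ψ = 0.4425.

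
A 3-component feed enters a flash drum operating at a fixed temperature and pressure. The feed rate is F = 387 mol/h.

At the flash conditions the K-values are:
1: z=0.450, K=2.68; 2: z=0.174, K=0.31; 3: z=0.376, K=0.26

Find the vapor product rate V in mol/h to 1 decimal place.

V = 113.7 mol/h

Material balance + equilibrium reduce to Σ zᵢ(Kᵢ−1)/(1+ψ(Kᵢ−1)) = 0.
Check two-phase: ΣzᵢKᵢ = 1.358 > 1 and Σzᵢ/Kᵢ = 2.175 > 1, so g(0) = 0.358 > 0 and g(1) = -1.175 < 0.
Newton–Raphson from ψ = 0.32:
  ψ = 0.320: g = -0.0270, g' = -1.027 → ψ = 0.294
Converged at ψ = 0.294.
Then V = ψ·F = 0.2938·387 = 113.7 mol/h and L = F − V = 273.3 mol/h.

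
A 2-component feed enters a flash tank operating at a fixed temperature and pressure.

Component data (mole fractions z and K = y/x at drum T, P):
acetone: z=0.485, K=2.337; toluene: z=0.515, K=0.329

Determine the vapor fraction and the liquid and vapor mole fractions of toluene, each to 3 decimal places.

ψ = 0.338, x_toluene = 0.666, y_toluene = 0.219

Let ψ = V/F and solve Σ zᵢ(Kᵢ−1)/(1+ψ(Kᵢ−1)) = 0.
Feasibility: ΣzᵢKᵢ = 1.303, Σzᵢ/Kᵢ = 1.773 — both > 1, two phases present.
Iterate (Newton) starting at ψ = 0.65:
  ψ = 0.650: g = -0.2659, g' = -0.978 → ψ = 0.378
  ψ = 0.378: g = -0.0322, g' = -0.799 → ψ = 0.338
Converged at ψ = 0.338.
Compositions from xᵢ = zᵢ/(1+ψ(Kᵢ−1)), yᵢ = Kᵢxᵢ:
  acetone: x = 0.334, y = 0.781
  toluene: x = 0.666, y = 0.219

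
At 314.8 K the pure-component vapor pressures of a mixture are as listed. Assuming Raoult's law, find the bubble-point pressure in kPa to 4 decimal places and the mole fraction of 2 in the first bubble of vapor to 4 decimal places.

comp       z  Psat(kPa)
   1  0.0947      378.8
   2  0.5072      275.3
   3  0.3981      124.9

Pbub = 225.2272 kPa, y_2 = 0.6200

At the bubble point ψ → 0, so ΣzᵢKᵢ = 1 with Kᵢ = Pᵢˢᵃᵗ/P ⇒ P = ΣzᵢPᵢˢᵃᵗ.
P = 0.0947·378.8 + 0.5072·275.3 + 0.3981·124.9 = 225.2272 kPa
yᵢ = zᵢPᵢˢᵃᵗ/P ⇒ y_2 = 0.5072·275.3/225.2272 = 0.6200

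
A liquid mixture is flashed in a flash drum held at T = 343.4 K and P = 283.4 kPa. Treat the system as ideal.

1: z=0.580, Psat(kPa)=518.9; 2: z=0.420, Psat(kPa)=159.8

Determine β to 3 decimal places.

β = 0.824

Raoult's law: Kᵢ = Pᵢˢᵃᵗ/P = Pᵢˢᵃᵗ/283.4.
  K_1 = 518.9/283.4 = 1.83098, K_2 = 159.8/283.4 = 0.56387
Binary case is linear: z₁(K₁−1)(1+β(K₂−1)) + z₂(K₂−1)(1+β(K₁−1)) = 0
⇒ β = [z₁(K₁−1)+z₂(K₂−1)] / [−(K₁−1)(K₂−1)] = 0.2988/0.3624 = 0.824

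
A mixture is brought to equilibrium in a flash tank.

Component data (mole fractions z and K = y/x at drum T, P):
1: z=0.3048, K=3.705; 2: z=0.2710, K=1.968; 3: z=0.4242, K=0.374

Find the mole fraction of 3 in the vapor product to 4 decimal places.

y_3 = 0.2715

Newton iteration, β⁰ = 0.5:
  β = 0.5000: g = 0.14071, g' = -0.8705 → β = 0.6616
  β = 0.6616: g = 0.00215, g' = -0.8653 → β = 0.6641
Converged at β = 0.6641.
Compositions from xᵢ = zᵢ/(1+β(Kᵢ−1)), yᵢ = Kᵢxᵢ:
  1: x = 0.1090, y = 0.4038
  2: x = 0.1650, y = 0.3246
  3: x = 0.7261, y = 0.2715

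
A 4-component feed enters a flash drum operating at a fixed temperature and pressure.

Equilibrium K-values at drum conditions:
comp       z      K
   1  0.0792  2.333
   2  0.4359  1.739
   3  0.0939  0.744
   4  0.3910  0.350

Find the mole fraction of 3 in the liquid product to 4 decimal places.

x_3 = 0.1016

Material balance + equilibrium reduce to Σ zᵢ(Kᵢ−1)/(1+ψ(Kᵢ−1)) = 0.
Feasibility: ΣzᵢKᵢ = 1.1495, Σzᵢ/Kᵢ = 1.5280 — both > 1, two phases present.
Newton–Raphson from ψ = 0.42:
  ψ = 0.4200: g = -0.06301, g' = -0.5168 → ψ = 0.2981
  ψ = 0.2981: g = -0.00171, g' = -0.4933 → ψ = 0.2946
Converged at ψ = 0.2946.
Compositions from xᵢ = zᵢ/(1+ψ(Kᵢ−1)), yᵢ = Kᵢxᵢ:
  1: x = 0.0569, y = 0.1327
  2: x = 0.3580, y = 0.6225
  3: x = 0.1016, y = 0.0756
  4: x = 0.4836, y = 0.1693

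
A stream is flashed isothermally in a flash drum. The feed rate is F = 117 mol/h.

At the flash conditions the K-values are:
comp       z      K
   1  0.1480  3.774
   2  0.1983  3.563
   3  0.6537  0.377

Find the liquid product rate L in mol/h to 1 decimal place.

L = 80.8 mol/h

Rachford–Rice: g(ψ) = Σ zᵢ(Kᵢ−1)/(1+ψ(Kᵢ−1)) = 0.
g(0) = ΣzᵢKᵢ − 1 = 0.5115 and g(1) = 1 − Σzᵢ/Kᵢ = -0.8288, so a root lies in (0, 1).
Iterate (Newton) starting at ψ = 0.43:
  ψ = 0.4300: g = -0.12727, g' = -1.0050 → ψ = 0.3034
  ψ = 0.3034: g = 0.00671, g' = -1.1339 → ψ = 0.3093
Converged at ψ = 0.3093.
Then V = ψ·F = 0.3093·117 = 36.2 mol/h and L = F − V = 80.8 mol/h.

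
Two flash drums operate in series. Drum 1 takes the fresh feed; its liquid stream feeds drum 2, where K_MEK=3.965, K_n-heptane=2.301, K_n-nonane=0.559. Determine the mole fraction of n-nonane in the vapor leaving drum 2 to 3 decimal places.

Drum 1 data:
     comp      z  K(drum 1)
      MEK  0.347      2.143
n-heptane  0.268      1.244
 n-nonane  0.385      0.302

Drum 1:
Iterate (Newton) starting at ψ₁ = 0.5:
  ψ₁ = 0.500: g = -0.1021, g' = -0.639 → ψ₁ = 0.340
  ψ₁ = 0.340: g = -0.0064, g' = -0.571 → ψ₁ = 0.329
Converged at ψ₁ = 0.329.
Drum-1 compositions:
  MEK: x = 0.252, y = 0.540
  n-heptane: x = 0.248, y = 0.309
  n-nonane: x = 0.500, y = 0.151
Drum-2 feed = drum-1 liquid: z₂ = (0.2522, 0.2481, 0.4997).
Drum 2:
Newton–Raphson from ψ₂ = 0.5:
  ψ₂ = 0.500: g = 0.2141, g' = -0.674 → ψ₂ = 0.818
  ψ₂ = 0.818: g = 0.0301, g' = -0.525 → ψ₂ = 0.875
Converged at ψ₂ = 0.875.
  MEK: x = 0.070, y = 0.278
  n-heptane: x = 0.116, y = 0.267
  n-nonane: x = 0.814, y = 0.455

y_n-nonane (drum 2) = 0.455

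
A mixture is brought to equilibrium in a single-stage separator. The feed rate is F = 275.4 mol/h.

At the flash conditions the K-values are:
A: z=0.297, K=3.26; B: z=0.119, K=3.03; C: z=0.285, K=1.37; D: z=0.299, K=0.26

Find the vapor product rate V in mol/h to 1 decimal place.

Let ψ = V/F and solve Σ zᵢ(Kᵢ−1)/(1+ψ(Kᵢ−1)) = 0.
g(0) = ΣzᵢKᵢ − 1 = 0.797 and g(1) = 1 − Σzᵢ/Kᵢ = -0.488, so a root lies in (0, 1).
Newton–Raphson from ψ = 0.67:
  ψ = 0.670: g = 0.0150, g' = -0.997 → ψ = 0.685
Converged at ψ = 0.685.
Then V = ψ·F = 0.6849·275.4 = 188.6 mol/h and L = F − V = 86.8 mol/h.

V = 188.6 mol/h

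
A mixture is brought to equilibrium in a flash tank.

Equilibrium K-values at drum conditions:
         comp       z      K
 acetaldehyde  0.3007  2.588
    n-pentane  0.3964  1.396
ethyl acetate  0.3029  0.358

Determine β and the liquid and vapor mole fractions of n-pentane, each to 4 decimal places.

β = 0.6933, x_n-pentane = 0.3110, y_n-pentane = 0.4342

Material balance + equilibrium reduce to Σ zᵢ(Kᵢ−1)/(1+β(Kᵢ−1)) = 0.
Check two-phase: ΣzᵢKᵢ = 1.4400 > 1 and Σzᵢ/Kᵢ = 1.2462 > 1, so g(0) = 0.4400 > 0 and g(1) = -0.2462 < 0.
Newton iteration, β⁰ = 0.5:
  β = 0.5000: g = 0.11081, g' = -0.5497 → β = 0.7016
  β = 0.7016: g = -0.00512, g' = -0.6211 → β = 0.6933
Converged at β = 0.6933.
Compositions from xᵢ = zᵢ/(1+β(Kᵢ−1)), yᵢ = Kᵢxᵢ:
  acetaldehyde: x = 0.1431, y = 0.3704
  n-pentane: x = 0.3110, y = 0.4342
  ethyl acetate: x = 0.5459, y = 0.1954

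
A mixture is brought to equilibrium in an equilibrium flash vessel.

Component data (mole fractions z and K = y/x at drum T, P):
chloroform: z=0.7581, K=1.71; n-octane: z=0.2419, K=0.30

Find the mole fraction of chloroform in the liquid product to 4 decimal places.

Material balance + equilibrium reduce to Σ zᵢ(Kᵢ−1)/(1+ψ(Kᵢ−1)) = 0.
Check two-phase: ΣzᵢKᵢ = 1.3689 > 1 and Σzᵢ/Kᵢ = 1.2497 > 1, so g(0) = 0.3689 > 0 and g(1) = -0.2497 < 0.
Newton iteration, ψ⁰ = 0.46:
  ψ = 0.4600: g = 0.15599, g' = -0.4750 → ψ = 0.7884
  ψ = 0.7884: g = -0.03278, g' = -0.7473 → ψ = 0.7445
  ψ = 0.7445: g = -0.00152, g' = -0.6805 → ψ = 0.7423
Converged at ψ = 0.7423.
Compositions from xᵢ = zᵢ/(1+ψ(Kᵢ−1)), yᵢ = Kᵢxᵢ:
  chloroform: x = 0.4965, y = 0.8489
  n-octane: x = 0.5035, y = 0.1511

x_chloroform = 0.4965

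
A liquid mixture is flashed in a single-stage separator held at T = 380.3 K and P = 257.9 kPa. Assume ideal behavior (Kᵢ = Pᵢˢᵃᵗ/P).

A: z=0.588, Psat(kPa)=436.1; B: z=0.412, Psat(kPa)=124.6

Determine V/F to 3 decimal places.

V/F = 0.541

Raoult's law: Kᵢ = Pᵢˢᵃᵗ/P = Pᵢˢᵃᵗ/257.9.
  K_A = 436.1/257.9 = 1.69097, K_B = 124.6/257.9 = 0.48313
Material balance + equilibrium reduce to Σ zᵢ(Kᵢ−1)/(1+V/F(Kᵢ−1)) = 0.
g(0) = ΣzᵢKᵢ − 1 = 0.193 and g(1) = 1 − Σzᵢ/Kᵢ = -0.200, so a root lies in (0, 1).
Newton iteration, V/F⁰ = 0.45:
  V/F = 0.450: g = 0.0324, g' = -0.350 → V/F = 0.543
  V/F = 0.543: g = -0.0004, g' = -0.361 → V/F = 0.541
Converged at V/F = 0.541.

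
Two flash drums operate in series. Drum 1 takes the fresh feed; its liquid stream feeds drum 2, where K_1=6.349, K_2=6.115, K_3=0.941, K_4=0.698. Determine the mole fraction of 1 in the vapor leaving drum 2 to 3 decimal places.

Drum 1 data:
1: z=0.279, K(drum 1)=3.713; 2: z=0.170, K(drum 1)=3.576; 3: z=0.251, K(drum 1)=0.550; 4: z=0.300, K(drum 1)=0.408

y_1 (drum 2) = 0.147

Drum 1:
Newton iteration, ψ₁⁰ = 0.5:
  ψ₁ = 0.500: g = 0.1146, g' = -0.882 → ψ₁ = 0.630
  ψ₁ = 0.630: g = 0.0055, g' = -0.810 → ψ₁ = 0.637
Converged at ψ₁ = 0.637.
Drum-1 compositions:
  1: x = 0.102, y = 0.380
  2: x = 0.064, y = 0.230
  3: x = 0.352, y = 0.193
  4: x = 0.482, y = 0.196
Drum-2 feed = drum-1 liquid: z₂ = (0.1023, 0.0644, 0.3518, 0.4815).
Drum 2:
Let ψ₂ = V/F and solve Σ zᵢ(Kᵢ−1)/(1+ψ₂(Kᵢ−1)) = 0.
g(0) = ΣzᵢKᵢ − 1 = 0.710 and g(1) = 1 − Σzᵢ/Kᵢ = -0.090, so a root lies in (0, 1).
Newton–Raphson from ψ₂ = 0.5:
  ψ₂ = 0.500: g = 0.0488, g' = -0.412 → ψ₂ = 0.618
  ψ₂ = 0.618: g = 0.0058, g' = -0.323 → ψ₂ = 0.636
  ψ₂ = 0.636: g = 0.0001, g' = -0.313 → ψ₂ = 0.637
Converged at ψ₂ = 0.637.
  1: x = 0.023, y = 0.147
  2: x = 0.015, y = 0.093
  3: x = 0.366, y = 0.344
  4: x = 0.596, y = 0.416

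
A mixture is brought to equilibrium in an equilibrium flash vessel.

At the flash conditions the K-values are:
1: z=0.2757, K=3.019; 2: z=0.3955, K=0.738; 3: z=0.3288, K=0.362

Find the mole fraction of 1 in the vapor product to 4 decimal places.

Let β = V/F and solve Σ zᵢ(Kᵢ−1)/(1+β(Kᵢ−1)) = 0.
g(0) = ΣzᵢKᵢ − 1 = 0.2432 and g(1) = 1 − Σzᵢ/Kᵢ = -0.5355, so a root lies in (0, 1).
Newton–Raphson from β = 0.5:
  β = 0.5000: g = -0.15028, g' = -0.6029 → β = 0.2507
  β = 0.2507: g = 0.00894, g' = -0.7161 → β = 0.2632
  β = 0.2632: g = 0.00008, g' = -0.7038 → β = 0.2633
Converged at β = 0.2633.
Compositions from xᵢ = zᵢ/(1+β(Kᵢ−1)), yᵢ = Kᵢxᵢ:
  1: x = 0.1800, y = 0.5434
  2: x = 0.4248, y = 0.3135
  3: x = 0.3952, y = 0.1431

y_1 = 0.5434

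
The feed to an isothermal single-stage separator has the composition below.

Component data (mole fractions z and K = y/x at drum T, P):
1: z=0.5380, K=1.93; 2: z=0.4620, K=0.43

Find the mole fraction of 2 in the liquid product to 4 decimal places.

x_2 = 0.6200

Rachford–Rice: g(β) = Σ zᵢ(Kᵢ−1)/(1+β(Kᵢ−1)) = 0.
Feasibility: ΣzᵢKᵢ = 1.2370, Σzᵢ/Kᵢ = 1.3532 — both > 1, two phases present.
Iterate (Newton) starting at β = 0.49:
  β = 0.4900: g = -0.02168, g' = -0.5086 → β = 0.4474
  β = 0.4474: g = -0.00014, g' = -0.5025 → β = 0.4471
Converged at β = 0.4471.
Compositions from xᵢ = zᵢ/(1+β(Kᵢ−1)), yᵢ = Kᵢxᵢ:
  1: x = 0.3800, y = 0.7334
  2: x = 0.6200, y = 0.2666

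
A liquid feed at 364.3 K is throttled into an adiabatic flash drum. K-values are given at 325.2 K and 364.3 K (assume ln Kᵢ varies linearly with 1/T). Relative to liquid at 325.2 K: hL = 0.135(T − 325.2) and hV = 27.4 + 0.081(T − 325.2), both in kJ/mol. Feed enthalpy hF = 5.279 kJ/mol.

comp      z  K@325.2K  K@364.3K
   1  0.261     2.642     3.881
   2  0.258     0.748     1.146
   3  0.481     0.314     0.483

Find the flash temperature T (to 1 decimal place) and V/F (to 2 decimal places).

T = 334.5 K, V/F = 0.15

Adiabatic flash: solve Rachford–Rice at each trial T, then check hF = ψ·hV(T) + (1−ψ)·hL(T).
  T = 325.2 K: K = (2.642, 0.748, 0.314), RR gives ψ = 0.037, H_out = 1.008 kJ/mol
  T = 364.3 K: K = (3.881, 1.146, 0.483), RR gives ψ = 0.513, H_out = 18.254 kJ/mol
  T = 344.8 K: K = (3.239, 0.938, 0.394), RR gives ψ = 0.269, H_out = 9.745 kJ/mol
  T = 335.0 K: K = (2.934, 0.840, 0.353), RR gives ψ = 0.155, H_out = 5.496 kJ/mol
  T = 330.1 K: K = (2.786, 0.793, 0.333), RR gives ψ = 0.097, H_out = 3.298 kJ/mol
  T = 332.6 K: K = (2.861, 0.817, 0.343), RR gives ψ = 0.127, H_out = 4.428 kJ/mol
Linear interpolation between T = 332.6 (H_out = 4.428) and T = 335.0 (H_out = 5.496) on hF = 5.279 gives T ≈ 334.5 K, at which ψ = 0.15.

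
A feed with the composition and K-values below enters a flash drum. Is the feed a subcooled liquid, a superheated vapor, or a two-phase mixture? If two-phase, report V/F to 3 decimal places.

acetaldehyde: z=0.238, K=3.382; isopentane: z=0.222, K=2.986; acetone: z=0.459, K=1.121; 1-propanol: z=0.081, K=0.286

superheated vapor

ΣzᵢKᵢ = 2.006; Σzᵢ/Kᵢ = 0.837.
Since Σzᵢ/Kᵢ < 1 the mixture is above its dew point — single vapor phase.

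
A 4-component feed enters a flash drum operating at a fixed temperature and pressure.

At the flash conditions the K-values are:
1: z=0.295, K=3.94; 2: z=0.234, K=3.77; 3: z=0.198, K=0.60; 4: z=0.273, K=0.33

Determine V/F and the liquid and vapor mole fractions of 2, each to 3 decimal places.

Material balance + equilibrium reduce to Σ zᵢ(Kᵢ−1)/(1+V/F(Kᵢ−1)) = 0.
Check two-phase: ΣzᵢKᵢ = 2.253 > 1 and Σzᵢ/Kᵢ = 1.294 > 1, so g(0) = 1.253 > 0 and g(1) = -0.294 < 0.
Newton iteration, V/F⁰ = 0.5:
  V/F = 0.500: g = 0.2489, g' = -1.060 → V/F = 0.735
  V/F = 0.735: g = 0.0156, g' = -0.989 → V/F = 0.750
Converged at V/F = 0.750.
Compositions from xᵢ = zᵢ/(1+V/F(Kᵢ−1)), yᵢ = Kᵢxᵢ:
  1: x = 0.092, y = 0.363
  2: x = 0.076, y = 0.287
  3: x = 0.283, y = 0.170
  4: x = 0.549, y = 0.181

V/F = 0.750, x_2 = 0.076, y_2 = 0.287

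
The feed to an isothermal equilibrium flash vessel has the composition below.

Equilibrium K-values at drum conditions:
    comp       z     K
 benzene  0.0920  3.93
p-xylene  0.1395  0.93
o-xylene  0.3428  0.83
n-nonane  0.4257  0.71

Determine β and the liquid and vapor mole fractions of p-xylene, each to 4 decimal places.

β = 0.1246, x_p-xylene = 0.1407, y_p-xylene = 0.1309

Let β = V/F and solve Σ zᵢ(Kᵢ−1)/(1+β(Kᵢ−1)) = 0.
Check two-phase: ΣzᵢKᵢ = 1.0781 > 1 and Σzᵢ/Kᵢ = 1.1860 > 1, so g(0) = 0.0781 > 0 and g(1) = -0.1860 < 0.
Newton–Raphson from β = 0.51:
  β = 0.5100: g = -0.11075, g' = -0.1889 → β = 0.0000
  β = 0.0000: g = 0.07807, g' = -0.8362 → β = 0.0934
  β = 0.0934: g = 0.01573, g' = -0.5357 → β = 0.1227
  β = 0.1227: g = 0.00089, g' = -0.4768 → β = 0.1246
Converged at β = 0.1246.
Compositions from xᵢ = zᵢ/(1+β(Kᵢ−1)), yᵢ = Kᵢxᵢ:
  benzene: x = 0.0674, y = 0.2649
  p-xylene: x = 0.1407, y = 0.1309
  o-xylene: x = 0.3502, y = 0.2907
  n-nonane: x = 0.4417, y = 0.3136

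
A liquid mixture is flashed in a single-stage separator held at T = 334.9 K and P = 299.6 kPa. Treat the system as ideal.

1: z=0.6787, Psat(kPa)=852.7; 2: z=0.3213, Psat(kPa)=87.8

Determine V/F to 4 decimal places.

Raoult's law: Kᵢ = Pᵢˢᵃᵗ/P = Pᵢˢᵃᵗ/299.6.
  K_1 = 852.7/299.6 = 2.846128, K_2 = 87.8/299.6 = 0.293057
Rachford–Rice: g(V/F) = Σ zᵢ(Kᵢ−1)/(1+V/F(Kᵢ−1)) = 0.
g(0) = ΣzᵢKᵢ − 1 = 1.0258 and g(1) = 1 − Σzᵢ/Kᵢ = -0.3348, so a root lies in (0, 1).
Binary case is linear: z₁(K₁−1)(1+V/F(K₂−1)) + z₂(K₂−1)(1+V/F(K₁−1)) = 0
⇒ V/F = [z₁(K₁−1)+z₂(K₂−1)] / [−(K₁−1)(K₂−1)] = 1.02583/1.30511 = 0.7860

V/F = 0.7860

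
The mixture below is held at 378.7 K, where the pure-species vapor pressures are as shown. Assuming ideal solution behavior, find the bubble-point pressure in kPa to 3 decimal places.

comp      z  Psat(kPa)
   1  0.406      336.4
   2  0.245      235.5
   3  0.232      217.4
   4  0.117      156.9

Pbub = 263.070 kPa

At the bubble point ψ → 0, so ΣzᵢKᵢ = 1 with Kᵢ = Pᵢˢᵃᵗ/P ⇒ P = ΣzᵢPᵢˢᵃᵗ.
P = 0.406·336.4 + 0.245·235.5 + 0.232·217.4 + 0.117·156.9 = 263.070 kPa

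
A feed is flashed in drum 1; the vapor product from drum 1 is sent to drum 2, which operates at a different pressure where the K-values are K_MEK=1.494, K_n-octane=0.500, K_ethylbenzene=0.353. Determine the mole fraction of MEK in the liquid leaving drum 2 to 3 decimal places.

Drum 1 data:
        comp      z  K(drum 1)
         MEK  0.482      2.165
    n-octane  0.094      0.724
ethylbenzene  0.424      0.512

Drum 1:
Rachford–Rice: g(ψ₁) = Σ zᵢ(Kᵢ−1)/(1+ψ₁(Kᵢ−1)) = 0.
Feasibility: ΣzᵢKᵢ = 1.329, Σzᵢ/Kᵢ = 1.181 — both > 1, two phases present.
Newton–Raphson from ψ₁ = 0.5:
  ψ₁ = 0.500: g = 0.0510, g' = -0.448 → ψ₁ = 0.614
  ψ₁ = 0.614: g = 0.0007, g' = -0.439 → ψ₁ = 0.616
Converged at ψ₁ = 0.616.
Drum-1 compositions:
  MEK: x = 0.281, y = 0.608
  n-octane: x = 0.113, y = 0.082
  ethylbenzene: x = 0.606, y = 0.310
Drum-2 feed = drum-1 vapor: z₂ = (0.6077, 0.0820, 0.3103).
Drum 2:
Rachford–Rice: g(ψ₂) = Σ zᵢ(Kᵢ−1)/(1+ψ₂(Kᵢ−1)) = 0.
Check two-phase: ΣzᵢKᵢ = 1.058 > 1 and Σzᵢ/Kᵢ = 1.450 > 1, so g(0) = 0.058 > 0 and g(1) = -0.450 < 0.
Iterate (Newton) starting at ψ₂ = 0.5:
  ψ₂ = 0.500: g = -0.1107, g' = -0.416 → ψ₂ = 0.234
  ψ₂ = 0.234: g = -0.0138, g' = -0.326 → ψ₂ = 0.191
Converged at ψ₂ = 0.191.
  MEK: x = 0.555, y = 0.830
  n-octane: x = 0.091, y = 0.045
  ethylbenzene: x = 0.354, y = 0.125

x_MEK (drum 2) = 0.555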